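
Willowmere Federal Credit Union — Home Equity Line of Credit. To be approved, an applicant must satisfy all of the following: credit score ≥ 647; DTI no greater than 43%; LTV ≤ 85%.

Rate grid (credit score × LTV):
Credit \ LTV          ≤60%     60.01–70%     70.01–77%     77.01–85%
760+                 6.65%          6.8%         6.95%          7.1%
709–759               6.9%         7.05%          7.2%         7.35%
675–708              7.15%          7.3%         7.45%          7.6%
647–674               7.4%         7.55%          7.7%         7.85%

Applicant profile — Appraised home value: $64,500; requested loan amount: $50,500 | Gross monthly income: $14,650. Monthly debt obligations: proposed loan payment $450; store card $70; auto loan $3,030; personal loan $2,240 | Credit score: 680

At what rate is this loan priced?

Credit score 680 ≥ 647; Total monthly debts = (450 + 70 + 3,030 + 2,240) = 5,790. DTI = 5,790/14,650 = 39.5% ≤ 43%
LTV: 50,500 ÷ 64,500 = 78.3%, within 85% cap
Credit 680 → row 675–708; LTV 78.3% → column 77.01–85%. Grid cell → 7.6%.

7.6%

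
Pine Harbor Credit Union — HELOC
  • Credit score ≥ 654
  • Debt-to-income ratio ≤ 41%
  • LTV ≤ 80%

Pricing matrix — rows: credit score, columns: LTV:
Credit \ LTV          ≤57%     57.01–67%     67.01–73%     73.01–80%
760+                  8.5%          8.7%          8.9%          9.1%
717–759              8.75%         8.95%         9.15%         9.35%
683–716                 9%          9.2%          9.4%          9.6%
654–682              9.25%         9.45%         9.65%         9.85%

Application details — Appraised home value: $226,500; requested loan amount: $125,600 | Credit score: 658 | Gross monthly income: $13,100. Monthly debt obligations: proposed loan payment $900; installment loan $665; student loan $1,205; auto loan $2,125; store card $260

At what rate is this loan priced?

9.25%

Credit score 658 ≥ 654; Total monthly debts = (900 + 665 + 1,205 + 2,125 + 260) = 5,155. DTI: 5,155 ÷ 13,100 = 39.4%, within the 41% cap
Loan-to-value = 125,600/226,500 = 55.5% — pass (80% max)
Row: 658 falls in 654–682. Column: 55.5% falls in ≤57%. Rate = 9.25%.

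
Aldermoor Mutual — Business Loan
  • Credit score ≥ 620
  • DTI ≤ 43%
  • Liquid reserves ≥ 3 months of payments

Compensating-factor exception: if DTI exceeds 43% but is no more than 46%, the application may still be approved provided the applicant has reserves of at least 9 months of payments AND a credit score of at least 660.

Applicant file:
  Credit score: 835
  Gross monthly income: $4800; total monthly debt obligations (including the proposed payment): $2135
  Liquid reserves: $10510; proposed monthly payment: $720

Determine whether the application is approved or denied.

Approved

Credit score 835 ≥ 620 (meets base)
DTI = 2,135/4,800 = 44.5% > 43% — standard DTI limit exceeded.
Reserves = 10,510/720 = 14.6 months ≥ 3
DTI 44.5% is within the 43%–46% exception band; checking compensating factors.
Reserves 14.6 ≥ 9 months; credit score 835 ≥ 660.
Both override conditions satisfied; DTI exception granted.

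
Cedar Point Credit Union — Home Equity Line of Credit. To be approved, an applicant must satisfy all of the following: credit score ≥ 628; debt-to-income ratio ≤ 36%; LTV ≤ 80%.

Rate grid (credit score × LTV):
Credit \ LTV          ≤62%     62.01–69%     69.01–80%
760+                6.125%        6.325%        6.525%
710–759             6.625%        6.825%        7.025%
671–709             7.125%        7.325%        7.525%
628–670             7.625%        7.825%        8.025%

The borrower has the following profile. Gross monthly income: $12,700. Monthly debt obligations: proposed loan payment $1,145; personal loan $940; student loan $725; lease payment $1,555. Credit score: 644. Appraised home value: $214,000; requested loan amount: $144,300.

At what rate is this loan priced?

7.825%

Credit score 644 ≥ 628; Total monthly debts = (1,145 + 940 + 725 + 1,555) = 4,365. Debt-to-income = 4,365/12,700 = 34.4% — meets 36% limit
Loan-to-value = 144,300/214,000 = 67.4% — pass (80% max)
Credit 644 → row 628–670; LTV 67.4% → column 62.01–69%. Grid cell → 7.825%.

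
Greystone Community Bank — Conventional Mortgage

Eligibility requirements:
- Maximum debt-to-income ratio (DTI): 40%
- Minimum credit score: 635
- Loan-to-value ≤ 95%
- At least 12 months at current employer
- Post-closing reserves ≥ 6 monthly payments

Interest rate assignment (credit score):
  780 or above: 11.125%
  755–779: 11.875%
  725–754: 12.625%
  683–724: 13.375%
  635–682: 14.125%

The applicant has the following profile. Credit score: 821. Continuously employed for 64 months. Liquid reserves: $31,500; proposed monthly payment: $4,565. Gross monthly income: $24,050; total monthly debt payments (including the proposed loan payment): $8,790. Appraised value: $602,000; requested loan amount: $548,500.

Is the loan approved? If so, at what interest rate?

Credit score 821 ≥ 635 (meets minimum)
LTV = 548,500/602,000 = 91.1% ≤ 95%
Employment 64 ≥ 12 months
DTI = 8,790/24,050 = 36.5% ≤ 40%
Liquid reserves cover 31,500/4,565 = 6.9 months — ≥ 6 required
All requirements met. Score 821 falls in the 780 or above tier → 11.125%.

Approved at 11.125%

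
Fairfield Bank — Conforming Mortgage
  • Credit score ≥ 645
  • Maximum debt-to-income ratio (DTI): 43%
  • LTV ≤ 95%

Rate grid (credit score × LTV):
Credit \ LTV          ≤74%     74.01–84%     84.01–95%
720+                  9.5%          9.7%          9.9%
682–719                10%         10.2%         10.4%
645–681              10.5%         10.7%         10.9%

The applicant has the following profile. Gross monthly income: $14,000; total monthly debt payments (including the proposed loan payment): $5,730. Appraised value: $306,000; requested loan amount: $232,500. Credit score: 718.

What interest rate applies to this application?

10.2%

Credit score 718 ≥ 645; DTI = 5,730/14,000 = 40.9% ≤ 43%
LTV = 232,500/306,000 = 76% ≤ 95%
Score 718 is in the 682–719 band; LTV 76% is in the 74.01–84% band → 10.2%.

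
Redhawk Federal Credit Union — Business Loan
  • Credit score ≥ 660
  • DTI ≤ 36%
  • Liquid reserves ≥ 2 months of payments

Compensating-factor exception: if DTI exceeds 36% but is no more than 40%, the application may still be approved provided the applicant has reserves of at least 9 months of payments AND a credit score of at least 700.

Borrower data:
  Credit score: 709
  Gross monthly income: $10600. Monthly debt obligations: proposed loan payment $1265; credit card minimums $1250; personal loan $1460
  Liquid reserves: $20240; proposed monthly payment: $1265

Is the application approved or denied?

Credit score 709 ≥ 660 (meets base)
Total debts = (1,265 + 1,250 + 1,460) = 3,975. DTI: 3,975 ÷ 10,600 = 37.5%, over the 36% base limit.
Reserves: 20,240 ÷ 1,265 = 16.0 months (meets 2-month minimum)
DTI 37.5% is within the 36%–40% exception band; checking compensating factors.
Override check — reserves: 16.0 mo (ok); score: 709 (ok).
Both override conditions satisfied; DTI exception granted.

Approved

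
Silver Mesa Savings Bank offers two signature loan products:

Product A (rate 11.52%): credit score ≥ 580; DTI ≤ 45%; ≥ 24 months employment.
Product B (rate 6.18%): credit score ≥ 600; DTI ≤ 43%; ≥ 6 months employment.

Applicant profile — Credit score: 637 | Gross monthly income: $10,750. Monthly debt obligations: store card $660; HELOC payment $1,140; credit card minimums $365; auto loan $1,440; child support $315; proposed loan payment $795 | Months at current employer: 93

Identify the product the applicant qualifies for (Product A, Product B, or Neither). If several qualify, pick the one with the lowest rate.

Total debts = (660 + 1,140 + 365 + 1,440 + 315 + 795) = 4,715; DTI = 4,715/10,750 = 43.9%.
Product A: score 637 ≥ 580; DTI 43.9% ≤ 45%; employment 93 ≥ 24 mo → qualifies.
Product B: score 637 ≥ 600; DTI 43.9% > 43%; employment 93 ≥ 6 mo → does not qualify.

Product A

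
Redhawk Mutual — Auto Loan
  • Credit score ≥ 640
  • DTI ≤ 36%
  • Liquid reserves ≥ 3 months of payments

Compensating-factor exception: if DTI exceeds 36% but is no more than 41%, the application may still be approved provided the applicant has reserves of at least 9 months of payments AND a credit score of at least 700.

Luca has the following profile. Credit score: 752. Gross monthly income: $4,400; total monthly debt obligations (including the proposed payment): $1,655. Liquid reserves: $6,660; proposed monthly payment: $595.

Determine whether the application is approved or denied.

Credit score 752 ≥ 640 (meets base)
DTI = 1,655/4,400 = 37.6% > 36% — standard DTI limit exceeded.
Reserves: 6,660 ÷ 595 = 11.2 months (meets 3-month minimum)
DTI 37.6% is within the 36%–41% exception band; checking compensating factors.
Reserves 11.2 ≥ 9 months; credit score 752 ≥ 700.
Both compensating conditions met → exception applies.

Approved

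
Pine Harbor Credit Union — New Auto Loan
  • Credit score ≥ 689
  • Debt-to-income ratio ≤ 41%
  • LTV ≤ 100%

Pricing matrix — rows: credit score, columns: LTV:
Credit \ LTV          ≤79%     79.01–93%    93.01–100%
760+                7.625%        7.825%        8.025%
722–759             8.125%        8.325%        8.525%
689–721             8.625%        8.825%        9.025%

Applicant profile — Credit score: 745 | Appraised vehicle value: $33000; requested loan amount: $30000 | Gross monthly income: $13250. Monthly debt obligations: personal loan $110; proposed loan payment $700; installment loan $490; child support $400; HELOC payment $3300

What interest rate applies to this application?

Credit score 745 ≥ 689; Total monthly debts = (110 + 700 + 490 + 400 + 3,300) = 5,000. Debt-to-income = 5,000/13,250 = 37.7% — meets 41% limit
LTV: 30,000 ÷ 33,000 = 90.9%, within 100% cap
Score 745 is in the 722–759 band; LTV 90.9% is in the 79.01–93% band → 8.325%.

8.325%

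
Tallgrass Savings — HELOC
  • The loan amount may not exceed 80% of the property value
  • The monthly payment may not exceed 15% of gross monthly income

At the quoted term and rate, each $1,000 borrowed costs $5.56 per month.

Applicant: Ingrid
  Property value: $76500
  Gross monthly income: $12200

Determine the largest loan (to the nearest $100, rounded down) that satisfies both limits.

$61,200

Payment cap: 15% × $12,200 = $1,830/month.
At $5.56 per $1,000, that supports 1,830/5.56 × 1,000 ≈ $329,136 → $329,100.
LTV cap: 80% × $76,500 = $61,200 → $61,200.
Binding constraint: loan-to-value.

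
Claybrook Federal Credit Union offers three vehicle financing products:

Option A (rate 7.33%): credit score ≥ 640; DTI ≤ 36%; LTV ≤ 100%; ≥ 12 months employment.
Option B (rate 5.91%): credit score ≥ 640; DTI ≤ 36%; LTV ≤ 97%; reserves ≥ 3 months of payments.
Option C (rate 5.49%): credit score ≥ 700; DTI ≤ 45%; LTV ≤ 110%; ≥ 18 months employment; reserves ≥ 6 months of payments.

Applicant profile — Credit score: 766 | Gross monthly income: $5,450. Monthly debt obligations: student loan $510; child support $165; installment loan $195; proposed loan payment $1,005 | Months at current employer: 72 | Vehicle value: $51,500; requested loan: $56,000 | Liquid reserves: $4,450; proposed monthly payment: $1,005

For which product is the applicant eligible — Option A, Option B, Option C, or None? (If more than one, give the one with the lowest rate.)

Total debts = (510 + 165 + 195 + 1,005) = 1,875; DTI = 1,875/5,450 = 34.4%.
LTV = 56,000/51,500 = 108.7%.
Reserves = 4,450/1,005 = 4.4 months.
Option A: score 766 ≥ 640; DTI 34.4% ≤ 36%; LTV 108.7% > 100%; employment 72 ≥ 12 mo → does not qualify.
Option B: score 766 ≥ 640; DTI 34.4% ≤ 36%; LTV 108.7% > 97%; reserves 4.4 ≥ 3 mo → does not qualify.
Option C: score 766 ≥ 700; DTI 34.4% ≤ 45%; LTV 108.7% ≤ 110%; employment 72 ≥ 18 mo; reserves 4.4 < 6 mo → does not qualify.

None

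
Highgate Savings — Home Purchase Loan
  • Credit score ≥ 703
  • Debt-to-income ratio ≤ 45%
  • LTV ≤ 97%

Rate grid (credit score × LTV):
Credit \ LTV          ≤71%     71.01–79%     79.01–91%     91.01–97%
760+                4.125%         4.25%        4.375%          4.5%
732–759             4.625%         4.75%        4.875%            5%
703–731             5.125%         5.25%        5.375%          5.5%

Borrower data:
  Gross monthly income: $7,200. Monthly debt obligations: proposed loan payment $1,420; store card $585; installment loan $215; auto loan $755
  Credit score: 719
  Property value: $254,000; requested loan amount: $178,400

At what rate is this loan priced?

5.125%

Credit score 719 ≥ 703; Total monthly debts = (1,420 + 585 + 215 + 755) = 2,975. DTI: 2,975 ÷ 7,200 = 41.3%, within the 45% cap
LTV: 178,400 ÷ 254,000 = 70.2%, within 97% cap
Credit 719 → row 703–731; LTV 70.2% → column ≤71%. Grid cell → 5.125%.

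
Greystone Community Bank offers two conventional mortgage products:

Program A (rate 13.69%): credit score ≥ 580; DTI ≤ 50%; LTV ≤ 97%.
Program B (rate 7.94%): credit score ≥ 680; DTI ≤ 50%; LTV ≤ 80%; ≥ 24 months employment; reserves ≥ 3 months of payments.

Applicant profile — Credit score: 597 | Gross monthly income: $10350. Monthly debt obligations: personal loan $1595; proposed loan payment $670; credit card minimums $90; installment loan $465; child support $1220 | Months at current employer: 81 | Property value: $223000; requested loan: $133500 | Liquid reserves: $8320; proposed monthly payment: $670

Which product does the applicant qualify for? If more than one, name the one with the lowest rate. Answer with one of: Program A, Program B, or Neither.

Total debts = (1,595 + 670 + 90 + 465 + 1,220) = 4,040; DTI = 4,040/10,350 = 39%.
LTV = 133,500/223,000 = 59.9%.
Reserves = 8,320/670 = 12.4 months.
Program A: score 597 ≥ 580; DTI 39% ≤ 50%; LTV 59.9% ≤ 97% → qualifies.
Program B: score 597 < 680; DTI 39% ≤ 50%; LTV 59.9% ≤ 80%; employment 81 ≥ 24 mo; reserves 12.4 ≥ 3 mo → does not qualify.

Program A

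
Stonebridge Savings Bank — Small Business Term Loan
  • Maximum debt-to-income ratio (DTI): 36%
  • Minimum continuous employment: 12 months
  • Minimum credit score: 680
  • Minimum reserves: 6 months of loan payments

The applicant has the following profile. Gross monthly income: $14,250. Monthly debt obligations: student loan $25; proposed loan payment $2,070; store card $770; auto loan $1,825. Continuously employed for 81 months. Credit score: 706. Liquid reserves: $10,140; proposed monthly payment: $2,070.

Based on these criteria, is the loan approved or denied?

Denied

Total monthly debts = (25 + 2,070 + 770 + 1,825) = 4,690. DTI: 4,690 ÷ 14,250 = 32.9%, within the 36% cap
Employment 81 ≥ 12 months
Credit score 706 ≥ 680 (meets)
Reserves: 10,140 ÷ 2,070 = 4.9 months (below 6-month minimum)
Fails on reserves.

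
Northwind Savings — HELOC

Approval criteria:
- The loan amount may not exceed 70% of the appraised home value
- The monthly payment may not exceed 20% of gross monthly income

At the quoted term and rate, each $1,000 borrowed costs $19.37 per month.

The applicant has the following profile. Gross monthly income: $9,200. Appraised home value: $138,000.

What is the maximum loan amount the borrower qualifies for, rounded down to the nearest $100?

$94,900

Payment cap: 20% × $9,200 = $1,840/month.
At $19.37 per $1,000, that supports 1,840/19.37 × 1,000 ≈ $94,992 → $94,900.
LTV cap: 70% × $138,000 = $96,600 → $96,600.
Binding constraint: payment-to-income.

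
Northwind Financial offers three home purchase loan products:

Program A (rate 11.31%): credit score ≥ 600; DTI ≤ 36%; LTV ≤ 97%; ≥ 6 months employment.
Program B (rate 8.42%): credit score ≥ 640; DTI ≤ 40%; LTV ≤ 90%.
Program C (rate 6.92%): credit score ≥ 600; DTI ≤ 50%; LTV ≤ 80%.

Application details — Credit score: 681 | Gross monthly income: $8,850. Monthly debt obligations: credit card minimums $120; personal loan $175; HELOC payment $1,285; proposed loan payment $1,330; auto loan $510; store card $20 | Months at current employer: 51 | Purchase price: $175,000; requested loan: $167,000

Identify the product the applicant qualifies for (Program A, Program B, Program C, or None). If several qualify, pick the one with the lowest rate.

Total debts = (120 + 175 + 1,285 + 1,330 + 510 + 20) = 3,440; DTI = 3,440/8,850 = 38.9%.
LTV = 167,000/175,000 = 95.4%.
Program A: score 681 ≥ 600; DTI 38.9% > 36%; LTV 95.4% ≤ 97%; employment 51 ≥ 6 mo → does not qualify.
Program B: score 681 ≥ 640; DTI 38.9% ≤ 40%; LTV 95.4% > 90% → does not qualify.
Program C: score 681 ≥ 600; DTI 38.9% ≤ 50%; LTV 95.4% > 80% → does not qualify.

None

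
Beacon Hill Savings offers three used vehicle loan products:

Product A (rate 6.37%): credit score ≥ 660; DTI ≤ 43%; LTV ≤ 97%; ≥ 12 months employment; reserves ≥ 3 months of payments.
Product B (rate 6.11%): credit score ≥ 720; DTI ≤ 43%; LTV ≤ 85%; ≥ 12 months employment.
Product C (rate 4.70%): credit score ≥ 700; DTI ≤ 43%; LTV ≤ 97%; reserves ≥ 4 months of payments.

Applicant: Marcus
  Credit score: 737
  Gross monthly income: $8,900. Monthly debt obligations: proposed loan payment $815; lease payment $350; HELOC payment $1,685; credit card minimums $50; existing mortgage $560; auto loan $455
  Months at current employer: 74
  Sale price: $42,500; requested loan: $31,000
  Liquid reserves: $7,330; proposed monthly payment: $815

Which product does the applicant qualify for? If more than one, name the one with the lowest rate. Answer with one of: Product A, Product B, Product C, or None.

None

Total debts = (815 + 350 + 1,685 + 50 + 560 + 455) = 3,915; DTI = 3,915/8,900 = 44%.
LTV = 31,000/42,500 = 72.9%.
Reserves = 7,330/815 = 9.0 months.
Product A: score 737 ≥ 660; DTI 44% > 43%; LTV 72.9% ≤ 97%; employment 74 ≥ 12 mo; reserves 9.0 ≥ 3 mo → does not qualify.
Product B: score 737 ≥ 720; DTI 44% > 43%; LTV 72.9% ≤ 85%; employment 74 ≥ 12 mo → does not qualify.
Product C: score 737 ≥ 700; DTI 44% > 43%; LTV 72.9% ≤ 97%; reserves 9.0 ≥ 4 mo → does not qualify.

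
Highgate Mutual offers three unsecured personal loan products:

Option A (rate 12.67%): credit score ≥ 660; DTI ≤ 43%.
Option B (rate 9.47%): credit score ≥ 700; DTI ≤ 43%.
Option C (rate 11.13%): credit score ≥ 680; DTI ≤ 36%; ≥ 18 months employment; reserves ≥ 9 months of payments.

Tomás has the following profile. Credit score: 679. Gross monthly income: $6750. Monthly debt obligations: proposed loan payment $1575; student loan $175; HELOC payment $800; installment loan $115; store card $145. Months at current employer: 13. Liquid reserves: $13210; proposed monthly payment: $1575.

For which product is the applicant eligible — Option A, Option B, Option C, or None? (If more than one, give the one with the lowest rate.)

Total debts = (1,575 + 175 + 800 + 115 + 145) = 2,810; DTI = 2,810/6,750 = 41.6%.
Reserves = 13,210/1,575 = 8.4 months.
Option A: score 679 ≥ 660; DTI 41.6% ≤ 43% → qualifies.
Option B: score 679 < 700; DTI 41.6% ≤ 43% → does not qualify.
Option C: score 679 < 680; DTI 41.6% > 36%; employment 13 < 18 mo; reserves 8.4 < 9 mo → does not qualify.

Option A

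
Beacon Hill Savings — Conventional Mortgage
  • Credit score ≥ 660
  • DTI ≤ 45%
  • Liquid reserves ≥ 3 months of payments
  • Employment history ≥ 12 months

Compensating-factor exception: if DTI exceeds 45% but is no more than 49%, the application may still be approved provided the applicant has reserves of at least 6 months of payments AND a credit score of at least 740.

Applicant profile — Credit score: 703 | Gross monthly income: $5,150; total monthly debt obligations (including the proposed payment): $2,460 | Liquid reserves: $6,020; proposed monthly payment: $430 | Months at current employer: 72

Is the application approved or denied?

Credit score 703 ≥ 660 (meets base)
DTI: 2,460 ÷ 5,150 = 47.8%, over the 45% base limit.
Reserves: 6,020 ÷ 430 = 14.0 months (meets 3-month minimum)
Employment 72 ≥ 12 months
DTI 47.8% is within the 45%–49% exception band; checking compensating factors.
Override check — reserves: 14.0 mo (ok); score: 703 (below 740).
Compensating-factor requirement not fully met.

Denied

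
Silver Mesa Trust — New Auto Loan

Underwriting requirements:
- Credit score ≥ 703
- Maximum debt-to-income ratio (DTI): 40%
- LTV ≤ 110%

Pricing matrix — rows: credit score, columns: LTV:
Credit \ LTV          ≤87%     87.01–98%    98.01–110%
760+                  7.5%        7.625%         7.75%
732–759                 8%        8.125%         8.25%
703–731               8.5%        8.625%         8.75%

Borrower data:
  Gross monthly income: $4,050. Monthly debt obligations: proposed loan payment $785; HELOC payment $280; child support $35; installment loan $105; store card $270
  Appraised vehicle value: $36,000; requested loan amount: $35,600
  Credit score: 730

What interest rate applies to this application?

Credit score 730 ≥ 703; Total monthly debts = (785 + 280 + 35 + 105 + 270) = 1,475. DTI = 1,475/4,050 = 36.4% ≤ 40%
LTV: 35,600 ÷ 36,000 = 98.9%, within 110% cap
Row: 730 falls in 703–731. Column: 98.9% falls in 98.01–110%. Rate = 8.75%.

8.75%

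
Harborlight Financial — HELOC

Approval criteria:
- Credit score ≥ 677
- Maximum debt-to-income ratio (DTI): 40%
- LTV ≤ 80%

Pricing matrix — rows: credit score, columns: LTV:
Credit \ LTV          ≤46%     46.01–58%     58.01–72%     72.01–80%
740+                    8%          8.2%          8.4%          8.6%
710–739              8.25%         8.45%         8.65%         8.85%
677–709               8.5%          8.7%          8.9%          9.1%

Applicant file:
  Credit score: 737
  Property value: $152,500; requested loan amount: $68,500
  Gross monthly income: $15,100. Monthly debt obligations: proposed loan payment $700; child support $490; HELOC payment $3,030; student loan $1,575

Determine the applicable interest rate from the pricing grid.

Credit score 737 ≥ 677; Total monthly debts = (700 + 490 + 3,030 + 1,575) = 5,795. Debt-to-income = 5,795/15,100 = 38.4% — meets 40% limit
LTV: 68,500 ÷ 152,500 = 44.9%, within 80% cap
Score 737 is in the 710–739 band; LTV 44.9% is in the ≤46% band → 8.25%.

8.25%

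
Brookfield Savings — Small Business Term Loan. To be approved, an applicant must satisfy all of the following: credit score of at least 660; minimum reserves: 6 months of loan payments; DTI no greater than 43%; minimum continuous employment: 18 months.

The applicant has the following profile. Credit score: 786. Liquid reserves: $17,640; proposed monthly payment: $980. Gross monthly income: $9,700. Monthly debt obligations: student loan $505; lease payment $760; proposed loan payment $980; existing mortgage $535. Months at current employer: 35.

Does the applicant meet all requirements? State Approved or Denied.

Approved

Credit score 786 ≥ 660 (meets)
Liquid reserves cover 17,640/980 = 18.0 months — ≥ 6 required
Total monthly debts = (505 + 760 + 980 + 535) = 2,780. Debt-to-income = 2,780/9,700 = 28.7% — meets 43% limit
Employment 35 ≥ 18 months
All criteria satisfied.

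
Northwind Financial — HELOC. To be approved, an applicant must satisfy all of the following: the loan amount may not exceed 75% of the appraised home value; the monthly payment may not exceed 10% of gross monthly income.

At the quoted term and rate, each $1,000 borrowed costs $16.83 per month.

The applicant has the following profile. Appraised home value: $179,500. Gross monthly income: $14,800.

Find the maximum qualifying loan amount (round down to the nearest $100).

$87,900

Payment cap: 10% × $14,800 = $1,480/month.
At $16.83 per $1,000, that supports 1,480/16.83 × 1,000 ≈ $87,938 → $87,900.
LTV cap: 75% × $179,500 = $134,625 → $134,600.
Binding constraint: payment-to-income.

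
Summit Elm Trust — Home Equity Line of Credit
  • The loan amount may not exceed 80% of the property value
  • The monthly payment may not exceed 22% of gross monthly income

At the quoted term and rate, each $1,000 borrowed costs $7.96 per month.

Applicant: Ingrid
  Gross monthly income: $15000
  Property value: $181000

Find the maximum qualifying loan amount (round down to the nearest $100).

Payment cap: 22% × $15,000 = $3,300/month.
At $7.96 per $1,000, that supports 3,300/7.96 × 1,000 ≈ $414,572 → $414,500.
LTV cap: 80% × $181,000 = $144,800 → $144,800.
Binding constraint: loan-to-value.

$144,800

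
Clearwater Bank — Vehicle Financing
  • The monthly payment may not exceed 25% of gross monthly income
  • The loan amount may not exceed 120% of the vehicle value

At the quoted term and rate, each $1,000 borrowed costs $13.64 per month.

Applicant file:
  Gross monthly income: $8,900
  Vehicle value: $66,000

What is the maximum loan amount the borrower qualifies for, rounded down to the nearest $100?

$79,200

Payment cap: 25% × $8,900 = $2,225/month.
At $13.64 per $1,000, that supports 2,225/13.64 × 1,000 ≈ $163,123 → $163,100.
LTV cap: 120% × $66,000 = $79,200 → $79,200.
Binding constraint: loan-to-value.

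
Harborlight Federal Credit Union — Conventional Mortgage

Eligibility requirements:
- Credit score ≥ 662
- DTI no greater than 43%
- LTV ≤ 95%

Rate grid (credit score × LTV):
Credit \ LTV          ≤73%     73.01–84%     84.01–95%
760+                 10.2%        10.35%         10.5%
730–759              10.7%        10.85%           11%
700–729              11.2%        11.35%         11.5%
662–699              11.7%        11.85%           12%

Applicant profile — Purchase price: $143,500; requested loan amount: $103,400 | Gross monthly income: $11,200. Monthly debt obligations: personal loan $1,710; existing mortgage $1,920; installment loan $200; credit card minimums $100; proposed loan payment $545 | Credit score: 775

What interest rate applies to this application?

Credit score 775 ≥ 662; Total monthly debts = (1,710 + 1,920 + 200 + 100 + 545) = 4,475. Debt-to-income = 4,475/11,200 = 40% — meets 43% limit
LTV: 103,400 ÷ 143,500 = 72.1%, within 95% cap
Score 775 is in the 760+ band; LTV 72.1% is in the ≤73% band → 10.2%.

10.2%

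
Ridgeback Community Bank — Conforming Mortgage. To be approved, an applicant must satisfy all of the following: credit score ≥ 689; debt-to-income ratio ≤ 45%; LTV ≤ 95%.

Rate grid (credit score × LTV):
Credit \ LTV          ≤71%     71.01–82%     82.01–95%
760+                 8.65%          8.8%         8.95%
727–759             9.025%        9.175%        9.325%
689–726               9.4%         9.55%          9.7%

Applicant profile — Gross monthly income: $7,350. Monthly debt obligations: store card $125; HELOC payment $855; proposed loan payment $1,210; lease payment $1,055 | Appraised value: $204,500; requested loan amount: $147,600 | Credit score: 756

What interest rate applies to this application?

9.175%

Credit score 756 ≥ 689; Total monthly debts = (125 + 855 + 1,210 + 1,055) = 3,245. DTI: 3,245 ÷ 7,350 = 44.1%, within the 45% cap
Loan-to-value = 147,600/204,500 = 72.2% — pass (95% max)
Score 756 is in the 727–759 band; LTV 72.2% is in the 71.01–82% band → 9.175%.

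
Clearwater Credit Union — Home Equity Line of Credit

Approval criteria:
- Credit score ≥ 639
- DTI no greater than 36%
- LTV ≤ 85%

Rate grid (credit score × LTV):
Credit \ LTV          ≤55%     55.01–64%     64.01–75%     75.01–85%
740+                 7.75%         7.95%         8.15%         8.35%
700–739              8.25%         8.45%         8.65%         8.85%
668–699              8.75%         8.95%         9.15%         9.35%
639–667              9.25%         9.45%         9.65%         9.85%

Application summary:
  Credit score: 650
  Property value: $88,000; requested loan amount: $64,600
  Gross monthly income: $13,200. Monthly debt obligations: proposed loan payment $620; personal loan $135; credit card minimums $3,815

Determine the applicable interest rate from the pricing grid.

9.65%

Credit score 650 ≥ 639; Total monthly debts = (620 + 135 + 3,815) = 4,570. DTI: 4,570 ÷ 13,200 = 34.6%, within the 36% cap
Loan-to-value = 64,600/88,000 = 73.4% — pass (85% max)
Score 650 is in the 639–667 band; LTV 73.4% is in the 64.01–75% band → 9.65%.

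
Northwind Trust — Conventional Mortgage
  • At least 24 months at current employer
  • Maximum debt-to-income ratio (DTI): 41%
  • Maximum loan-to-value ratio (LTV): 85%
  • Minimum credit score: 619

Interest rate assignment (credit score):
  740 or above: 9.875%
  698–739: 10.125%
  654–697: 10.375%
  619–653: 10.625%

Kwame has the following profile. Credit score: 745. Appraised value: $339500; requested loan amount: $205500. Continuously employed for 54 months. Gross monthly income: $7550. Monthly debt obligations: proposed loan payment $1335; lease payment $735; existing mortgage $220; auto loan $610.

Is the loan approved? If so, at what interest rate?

Approved at 9.875%

Credit score 745 ≥ 619 (meets minimum)
Loan-to-value = 205,500/339,500 = 60.5% — pass (85% max)
Total monthly debts = (1,335 + 735 + 220 + 610) = 2,900. Debt-to-income = 2,900/7,550 = 38.4% — meets 41% limit
Employment 54 ≥ 24 months
All requirements met. Score 745 falls in the 740 or above tier → 9.875%.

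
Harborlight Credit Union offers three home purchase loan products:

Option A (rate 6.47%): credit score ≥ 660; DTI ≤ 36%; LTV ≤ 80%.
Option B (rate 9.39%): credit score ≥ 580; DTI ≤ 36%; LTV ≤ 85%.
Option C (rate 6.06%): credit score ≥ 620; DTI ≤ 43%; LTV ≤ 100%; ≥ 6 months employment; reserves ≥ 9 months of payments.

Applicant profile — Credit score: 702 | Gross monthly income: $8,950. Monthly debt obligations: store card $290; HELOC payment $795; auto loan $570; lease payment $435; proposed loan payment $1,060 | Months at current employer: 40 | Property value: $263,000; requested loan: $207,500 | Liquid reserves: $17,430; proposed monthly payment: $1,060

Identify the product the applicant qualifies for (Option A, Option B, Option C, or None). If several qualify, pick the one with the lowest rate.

Total debts = (290 + 795 + 570 + 435 + 1,060) = 3,150; DTI = 3,150/8,950 = 35.2%.
LTV = 207,500/263,000 = 78.9%.
Reserves = 17,430/1,060 = 16.4 months.
Option A: score 702 ≥ 660; DTI 35.2% ≤ 36%; LTV 78.9% ≤ 80% → qualifies.
Option B: score 702 ≥ 580; DTI 35.2% ≤ 36%; LTV 78.9% ≤ 85% → qualifies.
Option C: score 702 ≥ 620; DTI 35.2% ≤ 43%; LTV 78.9% ≤ 100%; employment 40 ≥ 6 mo; reserves 16.4 ≥ 9 mo → qualifies.
Qualifying: Option A, Option B, Option C. Lowest rate is 6.06% → Option C.

Option C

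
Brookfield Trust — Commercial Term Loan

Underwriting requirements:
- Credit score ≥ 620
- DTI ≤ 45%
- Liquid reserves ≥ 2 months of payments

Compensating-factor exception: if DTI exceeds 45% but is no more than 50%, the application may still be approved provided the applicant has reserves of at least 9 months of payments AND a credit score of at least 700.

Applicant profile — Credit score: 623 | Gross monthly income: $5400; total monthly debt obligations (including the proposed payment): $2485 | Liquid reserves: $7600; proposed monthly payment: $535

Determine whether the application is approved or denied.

Denied

Credit score 623 ≥ 620 (meets base)
DTI = 2,485/5,400 = 46% > 45% — standard DTI limit exceeded.
Liquid reserves cover 7,600/535 = 14.2 months — ≥ 2 required
DTI 46% is within the 45%–50% exception band; checking compensating factors.
Reserves 14.2 ≥ 9 months; credit score 623 < 700.
Override conditions not both satisfied; exception does not apply.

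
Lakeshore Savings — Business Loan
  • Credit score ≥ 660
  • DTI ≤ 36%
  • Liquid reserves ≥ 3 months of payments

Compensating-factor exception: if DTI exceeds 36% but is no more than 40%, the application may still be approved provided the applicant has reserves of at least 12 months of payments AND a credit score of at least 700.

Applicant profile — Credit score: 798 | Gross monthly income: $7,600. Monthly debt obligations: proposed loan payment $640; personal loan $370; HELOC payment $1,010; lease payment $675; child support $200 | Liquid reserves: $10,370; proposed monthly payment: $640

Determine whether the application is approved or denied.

Credit score 798 ≥ 660 (meets base)
Total debts = (640 + 370 + 1,010 + 675 + 200) = 2,895. DTI = 2,895/7,600 = 38.1% > 36% — standard DTI limit exceeded.
Liquid reserves cover 10,370/640 = 16.2 months — ≥ 3 required
DTI 38.1% is within the 36%–40% exception band; checking compensating factors.
Override check — reserves: 16.2 mo (ok); score: 798 (ok).
Both compensating conditions met → exception applies.

Approved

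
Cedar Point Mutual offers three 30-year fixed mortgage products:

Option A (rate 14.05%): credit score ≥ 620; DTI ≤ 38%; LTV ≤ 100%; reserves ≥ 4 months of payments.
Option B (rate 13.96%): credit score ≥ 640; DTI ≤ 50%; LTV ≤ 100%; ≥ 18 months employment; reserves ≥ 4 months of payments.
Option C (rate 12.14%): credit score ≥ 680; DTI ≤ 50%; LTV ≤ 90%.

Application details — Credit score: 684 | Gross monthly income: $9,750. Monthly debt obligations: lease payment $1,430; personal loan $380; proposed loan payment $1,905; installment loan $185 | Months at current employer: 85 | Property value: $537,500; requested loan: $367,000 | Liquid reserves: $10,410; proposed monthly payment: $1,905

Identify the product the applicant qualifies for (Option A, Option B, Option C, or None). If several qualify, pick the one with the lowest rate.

Total debts = (1,430 + 380 + 1,905 + 185) = 3,900; DTI = 3,900/9,750 = 40%.
LTV = 367,000/537,500 = 68.3%.
Reserves = 10,410/1,905 = 5.5 months.
Option A: score 684 ≥ 620; DTI 40% > 38%; LTV 68.3% ≤ 100%; reserves 5.5 ≥ 4 mo → does not qualify.
Option B: score 684 ≥ 640; DTI 40% ≤ 50%; LTV 68.3% ≤ 100%; employment 85 ≥ 18 mo; reserves 5.5 ≥ 4 mo → qualifies.
Option C: score 684 ≥ 680; DTI 40% ≤ 50%; LTV 68.3% ≤ 90% → qualifies.
Qualifying: Option B, Option C. Lowest rate is 12.14% → Option C.

Option C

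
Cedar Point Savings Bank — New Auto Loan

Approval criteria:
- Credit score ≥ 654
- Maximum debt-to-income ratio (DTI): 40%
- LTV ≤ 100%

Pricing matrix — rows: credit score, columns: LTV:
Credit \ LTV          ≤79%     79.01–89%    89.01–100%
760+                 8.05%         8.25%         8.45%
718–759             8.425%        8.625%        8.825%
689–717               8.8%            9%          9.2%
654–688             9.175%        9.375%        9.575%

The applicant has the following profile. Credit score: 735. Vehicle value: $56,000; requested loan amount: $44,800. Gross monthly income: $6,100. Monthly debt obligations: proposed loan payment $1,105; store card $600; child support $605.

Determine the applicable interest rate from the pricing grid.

Credit score 735 ≥ 654; Total monthly debts = (1,105 + 600 + 605) = 2,310. DTI: 2,310 ÷ 6,100 = 37.9%, within the 40% cap
Loan-to-value = 44,800/56,000 = 80% — pass (100% max)
Score 735 is in the 718–759 band; LTV 80% is in the 79.01–89% band → 8.625%.

8.625%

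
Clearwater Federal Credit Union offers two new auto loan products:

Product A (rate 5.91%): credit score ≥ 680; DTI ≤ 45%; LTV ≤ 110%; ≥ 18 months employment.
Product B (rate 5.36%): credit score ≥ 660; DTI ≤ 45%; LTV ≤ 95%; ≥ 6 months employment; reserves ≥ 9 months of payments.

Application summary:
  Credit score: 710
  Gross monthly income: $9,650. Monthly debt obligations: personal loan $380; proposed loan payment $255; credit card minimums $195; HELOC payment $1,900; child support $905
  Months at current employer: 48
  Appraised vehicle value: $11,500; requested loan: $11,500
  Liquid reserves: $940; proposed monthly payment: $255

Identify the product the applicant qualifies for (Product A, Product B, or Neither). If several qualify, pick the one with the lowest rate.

Total debts = (380 + 255 + 195 + 1,900 + 905) = 3,635; DTI = 3,635/9,650 = 37.7%.
LTV = 11,500/11,500 = 100%.
Reserves = 940/255 = 3.7 months.
Product A: score 710 ≥ 680; DTI 37.7% ≤ 45%; LTV 100% ≤ 110%; employment 48 ≥ 18 mo → qualifies.
Product B: score 710 ≥ 660; DTI 37.7% ≤ 45%; LTV 100% > 95%; employment 48 ≥ 6 mo; reserves 3.7 < 9 mo → does not qualify.

Product A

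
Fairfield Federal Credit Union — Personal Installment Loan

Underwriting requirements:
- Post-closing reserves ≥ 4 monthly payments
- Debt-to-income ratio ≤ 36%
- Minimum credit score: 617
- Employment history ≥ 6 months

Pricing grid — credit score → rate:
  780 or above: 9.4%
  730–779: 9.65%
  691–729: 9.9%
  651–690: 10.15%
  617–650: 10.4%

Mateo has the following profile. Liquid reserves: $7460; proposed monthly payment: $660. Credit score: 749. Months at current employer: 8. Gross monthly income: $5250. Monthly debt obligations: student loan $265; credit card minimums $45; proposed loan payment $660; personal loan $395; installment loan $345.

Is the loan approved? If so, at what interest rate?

Approved at 9.65%

Credit score 749 ≥ 617 (meets minimum)
Employment 8 ≥ 6 months
Total monthly debts = (265 + 45 + 660 + 395 + 345) = 1,710. Debt-to-income = 1,710/5,250 = 32.6% — meets 36% limit
Reserves = 7,460/660 = 11.3 months ≥ 4
All requirements met. Score 749 falls in the 730–779 tier → 9.65%.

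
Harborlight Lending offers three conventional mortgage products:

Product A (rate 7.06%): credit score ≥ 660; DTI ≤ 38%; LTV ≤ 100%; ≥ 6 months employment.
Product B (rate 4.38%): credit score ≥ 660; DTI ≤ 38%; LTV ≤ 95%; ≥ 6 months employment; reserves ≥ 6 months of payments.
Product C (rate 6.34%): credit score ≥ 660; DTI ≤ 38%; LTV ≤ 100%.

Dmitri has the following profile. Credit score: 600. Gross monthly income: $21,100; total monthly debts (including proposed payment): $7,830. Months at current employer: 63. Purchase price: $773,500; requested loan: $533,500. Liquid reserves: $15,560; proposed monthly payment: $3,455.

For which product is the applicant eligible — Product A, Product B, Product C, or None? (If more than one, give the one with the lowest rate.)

None

DTI = 7,830/21,100 = 37.1%.
LTV = 533,500/773,500 = 69%.
Reserves = 15,560/3,455 = 4.5 months.
Product A: score 600 < 660; DTI 37.1% ≤ 38%; LTV 69% ≤ 100%; employment 63 ≥ 6 mo → does not qualify.
Product B: score 600 < 660; DTI 37.1% ≤ 38%; LTV 69% ≤ 95%; employment 63 ≥ 6 mo; reserves 4.5 < 6 mo → does not qualify.
Product C: score 600 < 660; DTI 37.1% ≤ 38%; LTV 69% ≤ 100% → does not qualify.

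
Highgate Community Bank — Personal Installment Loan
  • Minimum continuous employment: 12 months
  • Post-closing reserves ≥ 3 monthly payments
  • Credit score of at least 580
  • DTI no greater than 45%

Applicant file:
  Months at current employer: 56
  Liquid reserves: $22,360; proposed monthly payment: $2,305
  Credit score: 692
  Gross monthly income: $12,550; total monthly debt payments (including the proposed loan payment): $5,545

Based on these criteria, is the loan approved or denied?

Employment 56 ≥ 12 months
Reserves: 22,360 ÷ 2,305 = 9.7 months (meets 3-month minimum)
Credit score 692 ≥ 580 (meets)
DTI: 5,545 ÷ 12,550 = 44.2%, within the 45% cap
All criteria satisfied.

Approved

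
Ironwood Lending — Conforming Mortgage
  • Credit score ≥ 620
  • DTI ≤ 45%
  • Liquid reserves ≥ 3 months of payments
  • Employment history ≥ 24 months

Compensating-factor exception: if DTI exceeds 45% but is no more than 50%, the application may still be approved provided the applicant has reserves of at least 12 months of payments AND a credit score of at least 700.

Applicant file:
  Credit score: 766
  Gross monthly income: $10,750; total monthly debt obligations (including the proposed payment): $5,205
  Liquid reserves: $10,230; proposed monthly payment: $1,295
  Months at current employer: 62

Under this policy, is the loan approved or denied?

Credit score 766 ≥ 620 (meets base)
DTI: 5,205 ÷ 10,750 = 48.4%, over the 45% base limit.
Reserves: 10,230 ÷ 1,295 = 7.9 months (meets 3-month minimum)
Employment 62 ≥ 24 months
DTI 48.4% is within the 45%–50% exception band; checking compensating factors.
Reserves 7.9 < 12 months; credit score 766 ≥ 700.
Override conditions not both satisfied; exception does not apply.

Denied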